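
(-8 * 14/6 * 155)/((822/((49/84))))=-7595/3699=-2.05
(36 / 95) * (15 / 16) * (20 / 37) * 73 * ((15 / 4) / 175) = 5913 / 19684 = 0.30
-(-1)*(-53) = -53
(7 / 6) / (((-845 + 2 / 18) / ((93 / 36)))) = -217 / 60832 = -0.00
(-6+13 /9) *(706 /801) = -28946 /7209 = -4.02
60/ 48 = 5/ 4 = 1.25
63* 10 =630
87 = 87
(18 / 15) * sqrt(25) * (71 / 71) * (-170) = -1020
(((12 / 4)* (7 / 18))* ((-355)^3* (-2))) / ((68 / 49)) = 15345434125 / 204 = 75222716.30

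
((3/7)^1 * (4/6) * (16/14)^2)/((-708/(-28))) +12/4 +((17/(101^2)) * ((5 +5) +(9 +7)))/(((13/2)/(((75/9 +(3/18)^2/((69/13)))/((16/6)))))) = 148250483755/48837246696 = 3.04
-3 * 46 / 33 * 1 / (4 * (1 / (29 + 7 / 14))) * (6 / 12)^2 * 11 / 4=-1357 / 64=-21.20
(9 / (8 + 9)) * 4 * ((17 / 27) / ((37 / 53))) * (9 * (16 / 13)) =10176 / 481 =21.16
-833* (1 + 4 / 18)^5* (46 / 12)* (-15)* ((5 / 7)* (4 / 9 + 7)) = 738334283225 / 1062882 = 694653.11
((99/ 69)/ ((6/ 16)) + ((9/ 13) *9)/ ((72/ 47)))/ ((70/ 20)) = 18881/ 8372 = 2.26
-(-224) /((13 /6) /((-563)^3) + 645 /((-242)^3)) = -242796552327833856 /49342819231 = -4920605.59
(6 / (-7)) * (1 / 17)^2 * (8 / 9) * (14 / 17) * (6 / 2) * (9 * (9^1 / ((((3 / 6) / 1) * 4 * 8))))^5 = -3486784401 / 160989184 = -21.66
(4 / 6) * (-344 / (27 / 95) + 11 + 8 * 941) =341746 / 81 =4219.09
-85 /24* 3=-85 /8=-10.62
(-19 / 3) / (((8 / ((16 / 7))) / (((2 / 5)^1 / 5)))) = -0.14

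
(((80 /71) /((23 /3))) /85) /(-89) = -48 /2470729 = -0.00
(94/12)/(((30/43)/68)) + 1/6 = 68729/90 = 763.66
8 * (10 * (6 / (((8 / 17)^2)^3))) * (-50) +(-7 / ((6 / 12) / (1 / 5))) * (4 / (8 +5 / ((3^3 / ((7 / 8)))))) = -79789801070841 / 36106240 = -2209861.82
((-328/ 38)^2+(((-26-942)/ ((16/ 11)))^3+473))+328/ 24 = -2553652487369/ 8664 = -294742900.20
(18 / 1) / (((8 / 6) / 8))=108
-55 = -55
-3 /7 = -0.43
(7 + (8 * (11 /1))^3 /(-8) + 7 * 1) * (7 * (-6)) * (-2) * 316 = -2260752480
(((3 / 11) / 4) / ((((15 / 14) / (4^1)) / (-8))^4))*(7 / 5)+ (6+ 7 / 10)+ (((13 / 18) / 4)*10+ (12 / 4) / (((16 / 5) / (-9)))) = 1127899687873 / 14850000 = 75952.84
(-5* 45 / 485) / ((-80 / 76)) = 171 / 388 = 0.44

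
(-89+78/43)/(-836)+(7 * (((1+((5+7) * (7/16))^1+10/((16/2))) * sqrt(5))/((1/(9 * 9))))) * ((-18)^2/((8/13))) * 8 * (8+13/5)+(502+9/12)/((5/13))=117482943/89870+189862218 * sqrt(5)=424546133.06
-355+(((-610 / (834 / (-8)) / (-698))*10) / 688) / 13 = -57760593895 / 162705894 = -355.00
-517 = -517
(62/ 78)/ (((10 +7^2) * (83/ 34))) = 1054/ 190983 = 0.01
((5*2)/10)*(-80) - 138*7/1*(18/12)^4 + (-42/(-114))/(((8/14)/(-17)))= -757163/152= -4981.34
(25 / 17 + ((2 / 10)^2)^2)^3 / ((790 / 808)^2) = 100088779241088 / 29986572265625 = 3.34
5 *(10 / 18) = 25 / 9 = 2.78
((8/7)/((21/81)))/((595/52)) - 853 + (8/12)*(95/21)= -222930497/262395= -849.60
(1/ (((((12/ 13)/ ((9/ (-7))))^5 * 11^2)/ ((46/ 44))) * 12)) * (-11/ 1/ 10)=691718859/ 166596362240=0.00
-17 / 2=-8.50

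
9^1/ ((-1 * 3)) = -3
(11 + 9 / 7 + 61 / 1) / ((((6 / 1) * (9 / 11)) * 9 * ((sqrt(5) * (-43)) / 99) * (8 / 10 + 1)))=-2299 * sqrt(5) / 5418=-0.95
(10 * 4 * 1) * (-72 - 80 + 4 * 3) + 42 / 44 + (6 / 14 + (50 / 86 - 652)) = -41387735 / 6622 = -6250.04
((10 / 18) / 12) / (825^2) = 1 / 14701500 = 0.00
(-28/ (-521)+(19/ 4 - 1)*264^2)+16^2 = 261616.05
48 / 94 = 0.51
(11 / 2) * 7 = 77 / 2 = 38.50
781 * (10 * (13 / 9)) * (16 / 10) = 162448 / 9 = 18049.78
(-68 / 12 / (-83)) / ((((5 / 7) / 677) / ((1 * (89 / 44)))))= 7170107 / 54780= 130.89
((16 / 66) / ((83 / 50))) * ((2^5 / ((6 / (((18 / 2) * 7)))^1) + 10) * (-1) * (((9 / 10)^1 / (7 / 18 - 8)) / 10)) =74736 / 125081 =0.60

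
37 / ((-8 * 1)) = -37 / 8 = -4.62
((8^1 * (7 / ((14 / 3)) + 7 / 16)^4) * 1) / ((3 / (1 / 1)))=923521 / 24576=37.58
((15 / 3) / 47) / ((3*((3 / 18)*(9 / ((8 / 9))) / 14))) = 1120 / 3807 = 0.29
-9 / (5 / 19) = -171 / 5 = -34.20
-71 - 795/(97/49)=-45842/97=-472.60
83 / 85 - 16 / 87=5861 / 7395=0.79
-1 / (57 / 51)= -0.89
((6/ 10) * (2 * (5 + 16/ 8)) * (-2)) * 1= -16.80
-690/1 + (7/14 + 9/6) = -688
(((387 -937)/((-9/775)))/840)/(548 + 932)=8525/223776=0.04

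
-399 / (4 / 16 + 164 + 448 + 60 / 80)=-0.65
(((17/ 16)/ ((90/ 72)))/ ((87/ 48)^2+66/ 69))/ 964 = 6256/ 30094875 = 0.00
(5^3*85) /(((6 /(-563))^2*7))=3367795625 /252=13364268.35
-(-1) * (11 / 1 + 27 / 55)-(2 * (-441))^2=-42785188 / 55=-777912.51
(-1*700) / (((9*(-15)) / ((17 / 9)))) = 2380 / 243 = 9.79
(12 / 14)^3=216 / 343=0.63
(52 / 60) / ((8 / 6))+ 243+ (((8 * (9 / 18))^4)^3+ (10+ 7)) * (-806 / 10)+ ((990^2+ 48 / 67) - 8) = -1810694622201 / 1340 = -1351264643.43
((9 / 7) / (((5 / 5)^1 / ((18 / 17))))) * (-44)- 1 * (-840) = 780.10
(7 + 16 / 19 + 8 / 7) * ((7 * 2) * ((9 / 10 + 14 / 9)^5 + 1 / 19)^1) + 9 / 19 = 2395450089413641 / 213166890000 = 11237.44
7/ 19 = 0.37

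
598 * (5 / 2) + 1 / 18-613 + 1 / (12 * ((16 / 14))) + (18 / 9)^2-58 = 238501 / 288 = 828.13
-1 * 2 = -2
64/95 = 0.67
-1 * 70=-70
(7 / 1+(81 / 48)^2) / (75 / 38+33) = 47899 / 170112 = 0.28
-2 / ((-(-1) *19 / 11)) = -22 / 19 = -1.16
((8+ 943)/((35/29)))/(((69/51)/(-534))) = -250362162/805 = -311008.90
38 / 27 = 1.41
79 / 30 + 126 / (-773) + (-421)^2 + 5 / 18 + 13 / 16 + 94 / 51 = 177246.40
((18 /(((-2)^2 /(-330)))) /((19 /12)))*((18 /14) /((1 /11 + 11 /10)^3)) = -213465780000 /298996103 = -713.94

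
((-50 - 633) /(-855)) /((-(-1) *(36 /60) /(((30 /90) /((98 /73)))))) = 49859 /150822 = 0.33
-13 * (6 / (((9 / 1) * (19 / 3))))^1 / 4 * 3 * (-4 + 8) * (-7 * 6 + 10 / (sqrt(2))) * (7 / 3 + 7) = 30576 / 19-3640 * sqrt(2) / 19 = 1338.33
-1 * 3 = -3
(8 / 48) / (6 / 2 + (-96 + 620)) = 1 / 3162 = 0.00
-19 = -19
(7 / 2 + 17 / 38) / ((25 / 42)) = 126 / 19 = 6.63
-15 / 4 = -3.75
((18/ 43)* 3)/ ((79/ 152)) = 8208/ 3397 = 2.42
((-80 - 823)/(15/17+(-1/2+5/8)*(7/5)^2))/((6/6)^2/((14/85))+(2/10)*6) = -214914000/1950997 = -110.16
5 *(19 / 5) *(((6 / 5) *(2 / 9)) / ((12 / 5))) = 19 / 9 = 2.11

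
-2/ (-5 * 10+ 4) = 0.04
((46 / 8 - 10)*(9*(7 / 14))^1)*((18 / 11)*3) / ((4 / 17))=-70227 / 176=-399.02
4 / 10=2 / 5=0.40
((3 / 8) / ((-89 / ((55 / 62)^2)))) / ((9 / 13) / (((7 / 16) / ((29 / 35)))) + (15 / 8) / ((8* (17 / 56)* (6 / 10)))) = -44669625 / 34998808916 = -0.00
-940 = -940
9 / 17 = 0.53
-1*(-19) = 19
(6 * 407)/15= 814/5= 162.80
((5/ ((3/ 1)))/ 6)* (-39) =-65/ 6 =-10.83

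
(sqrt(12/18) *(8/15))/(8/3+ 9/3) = 8 *sqrt(6)/255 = 0.08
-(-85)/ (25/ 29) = 98.60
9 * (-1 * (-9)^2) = -729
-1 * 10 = -10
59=59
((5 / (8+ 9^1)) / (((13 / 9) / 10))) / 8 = 225 / 884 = 0.25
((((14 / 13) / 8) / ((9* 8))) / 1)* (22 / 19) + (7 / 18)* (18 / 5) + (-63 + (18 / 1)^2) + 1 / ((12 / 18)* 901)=42045973261 / 160233840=262.40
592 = 592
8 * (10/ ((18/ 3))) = 40/ 3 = 13.33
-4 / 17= -0.24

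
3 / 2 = 1.50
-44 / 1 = -44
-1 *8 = -8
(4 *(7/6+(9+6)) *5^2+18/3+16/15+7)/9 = 24461/135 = 181.19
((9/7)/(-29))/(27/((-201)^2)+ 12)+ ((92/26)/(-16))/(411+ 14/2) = -669278657/158467220912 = -0.00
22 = 22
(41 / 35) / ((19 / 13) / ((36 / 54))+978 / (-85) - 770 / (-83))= -1504126 / 46823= -32.12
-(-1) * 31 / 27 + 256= 6943 / 27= 257.15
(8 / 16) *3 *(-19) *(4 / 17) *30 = -3420 / 17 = -201.18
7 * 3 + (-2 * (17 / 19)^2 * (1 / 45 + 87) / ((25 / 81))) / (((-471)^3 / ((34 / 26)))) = 143021125289491 / 6810527943375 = 21.00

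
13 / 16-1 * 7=-99 / 16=-6.19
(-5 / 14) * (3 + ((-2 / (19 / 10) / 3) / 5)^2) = -48815 / 45486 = -1.07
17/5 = 3.40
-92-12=-104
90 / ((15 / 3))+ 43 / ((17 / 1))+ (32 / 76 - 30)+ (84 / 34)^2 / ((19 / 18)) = -17939 / 5491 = -3.27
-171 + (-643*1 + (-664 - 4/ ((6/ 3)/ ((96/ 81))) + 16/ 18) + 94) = -37408/ 27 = -1385.48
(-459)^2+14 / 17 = 3581591 / 17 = 210681.82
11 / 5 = 2.20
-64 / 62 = -32 / 31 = -1.03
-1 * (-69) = 69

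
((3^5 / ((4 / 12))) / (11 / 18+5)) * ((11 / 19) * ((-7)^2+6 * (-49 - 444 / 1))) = -218807.13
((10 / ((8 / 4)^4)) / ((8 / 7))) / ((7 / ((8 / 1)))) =5 / 8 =0.62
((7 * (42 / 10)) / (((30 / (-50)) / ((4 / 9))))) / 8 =-49 / 18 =-2.72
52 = 52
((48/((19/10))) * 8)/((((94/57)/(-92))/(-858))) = 454671360/47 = 9673858.72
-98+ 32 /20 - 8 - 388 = -2462 /5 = -492.40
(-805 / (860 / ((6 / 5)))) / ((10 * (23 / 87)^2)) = -158949 / 98900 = -1.61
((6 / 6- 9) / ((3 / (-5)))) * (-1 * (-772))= 30880 / 3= 10293.33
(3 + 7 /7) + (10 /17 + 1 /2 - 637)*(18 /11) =-193841 /187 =-1036.58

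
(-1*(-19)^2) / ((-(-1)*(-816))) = 361 / 816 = 0.44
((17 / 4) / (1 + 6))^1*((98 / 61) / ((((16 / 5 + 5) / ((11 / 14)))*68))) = 55 / 40016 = 0.00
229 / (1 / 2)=458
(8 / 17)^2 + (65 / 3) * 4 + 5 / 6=50703 / 578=87.72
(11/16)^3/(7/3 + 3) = 3993/65536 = 0.06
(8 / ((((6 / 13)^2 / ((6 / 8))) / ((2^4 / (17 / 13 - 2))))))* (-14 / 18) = 123032 / 243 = 506.30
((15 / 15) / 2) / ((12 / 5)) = 5 / 24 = 0.21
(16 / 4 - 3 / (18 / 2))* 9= 33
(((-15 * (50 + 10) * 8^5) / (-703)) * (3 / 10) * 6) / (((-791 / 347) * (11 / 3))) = -55260610560 / 6116803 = -9034.23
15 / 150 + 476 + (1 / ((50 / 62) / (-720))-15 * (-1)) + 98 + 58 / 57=-172529 / 570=-302.68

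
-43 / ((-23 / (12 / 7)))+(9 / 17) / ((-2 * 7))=17337 / 5474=3.17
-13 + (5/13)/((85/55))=-2818/221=-12.75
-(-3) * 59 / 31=177 / 31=5.71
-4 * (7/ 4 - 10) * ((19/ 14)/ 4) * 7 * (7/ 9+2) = 5225/ 24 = 217.71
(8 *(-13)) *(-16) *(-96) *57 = -9105408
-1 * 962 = -962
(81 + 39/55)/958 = 2247/26345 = 0.09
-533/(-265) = 533/265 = 2.01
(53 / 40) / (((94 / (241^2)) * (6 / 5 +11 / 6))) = 9234879 / 34216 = 269.90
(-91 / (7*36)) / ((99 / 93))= -403 / 1188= -0.34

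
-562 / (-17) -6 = 460 / 17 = 27.06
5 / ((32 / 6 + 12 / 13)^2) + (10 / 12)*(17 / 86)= 2246185 / 7680144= 0.29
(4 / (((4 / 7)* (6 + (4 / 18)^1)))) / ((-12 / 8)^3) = -1 / 3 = -0.33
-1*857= -857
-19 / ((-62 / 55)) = 1045 / 62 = 16.85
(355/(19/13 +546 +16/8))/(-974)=-4615/6957282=-0.00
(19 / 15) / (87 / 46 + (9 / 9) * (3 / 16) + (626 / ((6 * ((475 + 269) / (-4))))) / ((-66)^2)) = 708128784 / 1162081585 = 0.61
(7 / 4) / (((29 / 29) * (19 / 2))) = 7 / 38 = 0.18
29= 29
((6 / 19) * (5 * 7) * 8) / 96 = 35 / 38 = 0.92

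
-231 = -231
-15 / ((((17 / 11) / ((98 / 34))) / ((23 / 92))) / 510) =-121275 / 34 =-3566.91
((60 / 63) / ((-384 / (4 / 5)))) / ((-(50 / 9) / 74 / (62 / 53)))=1147 / 37100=0.03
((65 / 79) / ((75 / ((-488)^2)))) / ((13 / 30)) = 476288 / 79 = 6028.96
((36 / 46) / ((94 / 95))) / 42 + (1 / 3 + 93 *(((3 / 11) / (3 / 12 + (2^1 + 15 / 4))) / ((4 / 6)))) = 6685337 / 998844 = 6.69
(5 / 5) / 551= 1 / 551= 0.00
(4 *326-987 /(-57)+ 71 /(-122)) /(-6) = -1020487 /4636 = -220.12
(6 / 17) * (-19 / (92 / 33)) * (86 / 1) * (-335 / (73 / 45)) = 1219311225 / 28543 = 42718.40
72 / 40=9 / 5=1.80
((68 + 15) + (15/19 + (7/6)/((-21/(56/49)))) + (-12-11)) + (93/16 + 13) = 1523321/19152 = 79.54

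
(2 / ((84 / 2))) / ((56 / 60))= 5 / 98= 0.05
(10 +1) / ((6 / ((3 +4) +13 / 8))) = 253 / 16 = 15.81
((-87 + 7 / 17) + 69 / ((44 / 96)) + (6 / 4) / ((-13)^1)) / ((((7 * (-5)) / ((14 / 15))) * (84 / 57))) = -5897581 / 5105100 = -1.16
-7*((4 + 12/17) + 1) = -679/17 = -39.94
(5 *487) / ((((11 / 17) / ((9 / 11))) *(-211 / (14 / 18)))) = -289765 / 25531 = -11.35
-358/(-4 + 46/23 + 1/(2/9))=-716/5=-143.20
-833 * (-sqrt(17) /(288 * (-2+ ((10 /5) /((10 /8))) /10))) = -20825 * sqrt(17) /13248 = -6.48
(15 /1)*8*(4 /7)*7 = 480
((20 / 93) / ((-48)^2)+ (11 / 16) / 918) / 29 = 0.00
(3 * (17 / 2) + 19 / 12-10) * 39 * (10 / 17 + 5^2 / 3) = 1212575 / 204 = 5944.00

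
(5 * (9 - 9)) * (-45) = 0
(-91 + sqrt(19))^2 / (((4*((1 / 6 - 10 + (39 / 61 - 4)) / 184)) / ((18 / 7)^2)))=-45275371200 / 236621 + 141826464*sqrt(19) / 33803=-173052.77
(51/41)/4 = 51/164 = 0.31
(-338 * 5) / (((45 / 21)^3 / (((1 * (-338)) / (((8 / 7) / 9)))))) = 68574961 / 150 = 457166.41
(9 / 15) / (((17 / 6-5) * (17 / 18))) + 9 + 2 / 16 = 78073 / 8840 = 8.83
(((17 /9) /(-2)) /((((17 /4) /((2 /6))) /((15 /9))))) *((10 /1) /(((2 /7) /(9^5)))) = -255150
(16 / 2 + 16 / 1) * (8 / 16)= 12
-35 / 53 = -0.66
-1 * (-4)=4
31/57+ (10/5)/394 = 6164/11229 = 0.55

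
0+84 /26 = 42 /13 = 3.23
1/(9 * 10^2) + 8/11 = 7211/9900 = 0.73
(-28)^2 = 784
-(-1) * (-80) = -80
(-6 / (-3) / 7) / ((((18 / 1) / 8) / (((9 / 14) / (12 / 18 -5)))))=-12 / 637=-0.02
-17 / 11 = -1.55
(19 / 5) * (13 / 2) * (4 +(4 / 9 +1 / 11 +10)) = 359.02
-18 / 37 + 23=833 / 37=22.51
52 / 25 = 2.08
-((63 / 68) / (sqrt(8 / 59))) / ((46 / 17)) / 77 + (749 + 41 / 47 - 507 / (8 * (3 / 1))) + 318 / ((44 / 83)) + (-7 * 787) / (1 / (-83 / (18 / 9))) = 951081931 / 4136 - 9 * sqrt(118) / 8096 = 229952.10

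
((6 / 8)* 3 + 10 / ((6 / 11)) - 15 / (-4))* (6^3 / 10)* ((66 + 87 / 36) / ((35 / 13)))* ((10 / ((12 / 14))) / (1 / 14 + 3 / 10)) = 419531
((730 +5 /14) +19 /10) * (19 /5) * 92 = 44799492 /175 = 255997.10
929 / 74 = 12.55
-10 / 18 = -5 / 9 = -0.56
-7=-7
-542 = -542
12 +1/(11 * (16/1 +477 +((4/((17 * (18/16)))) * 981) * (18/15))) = 8294041/691163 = 12.00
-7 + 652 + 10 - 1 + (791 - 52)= 1393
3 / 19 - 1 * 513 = -9744 / 19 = -512.84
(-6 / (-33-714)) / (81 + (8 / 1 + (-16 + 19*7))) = 1 / 25647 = 0.00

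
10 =10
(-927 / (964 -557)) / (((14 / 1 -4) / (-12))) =5562 / 2035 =2.73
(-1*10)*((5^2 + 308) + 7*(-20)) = -1930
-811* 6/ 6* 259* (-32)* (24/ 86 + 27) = 7884399264/ 43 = 183358122.42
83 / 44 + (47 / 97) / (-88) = 16055 / 8536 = 1.88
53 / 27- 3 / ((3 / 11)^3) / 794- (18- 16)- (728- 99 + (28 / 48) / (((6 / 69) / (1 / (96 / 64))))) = -27170329 / 42876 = -633.70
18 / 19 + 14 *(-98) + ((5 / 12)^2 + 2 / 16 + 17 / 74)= -1370.52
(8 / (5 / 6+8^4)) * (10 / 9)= 160 / 73743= 0.00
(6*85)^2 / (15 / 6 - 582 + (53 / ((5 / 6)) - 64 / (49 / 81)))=-127449000 / 304631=-418.37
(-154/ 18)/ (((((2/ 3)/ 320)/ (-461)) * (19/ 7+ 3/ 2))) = 79513280/ 177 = 449227.57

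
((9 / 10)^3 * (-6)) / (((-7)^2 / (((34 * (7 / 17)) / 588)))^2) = -243 / 235298000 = -0.00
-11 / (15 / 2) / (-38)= 11 / 285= 0.04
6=6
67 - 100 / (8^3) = 8551 / 128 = 66.80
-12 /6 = -2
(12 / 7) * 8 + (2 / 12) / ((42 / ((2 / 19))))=32833 / 2394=13.71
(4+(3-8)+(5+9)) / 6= 13 / 6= 2.17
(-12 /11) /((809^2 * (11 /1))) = -12 /79192201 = -0.00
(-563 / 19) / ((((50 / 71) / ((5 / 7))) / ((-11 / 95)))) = 439703 / 126350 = 3.48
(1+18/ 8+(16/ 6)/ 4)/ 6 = 0.65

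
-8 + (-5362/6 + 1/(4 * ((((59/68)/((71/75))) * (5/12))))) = -19934891/22125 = -901.01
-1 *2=-2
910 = 910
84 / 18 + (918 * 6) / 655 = 13.08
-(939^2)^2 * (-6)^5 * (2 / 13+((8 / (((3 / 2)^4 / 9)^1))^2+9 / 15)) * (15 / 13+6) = 7419342335105930964192 / 845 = 8780286787107610608.51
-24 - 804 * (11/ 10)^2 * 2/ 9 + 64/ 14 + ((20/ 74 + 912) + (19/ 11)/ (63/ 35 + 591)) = 7518414103/ 11111100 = 676.66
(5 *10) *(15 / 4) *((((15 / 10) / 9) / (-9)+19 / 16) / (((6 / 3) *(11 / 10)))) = 99.63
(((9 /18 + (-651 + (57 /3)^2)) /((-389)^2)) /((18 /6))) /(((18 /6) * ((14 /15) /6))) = -2895 /2118494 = -0.00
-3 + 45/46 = -93/46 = -2.02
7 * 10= 70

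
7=7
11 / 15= 0.73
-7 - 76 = -83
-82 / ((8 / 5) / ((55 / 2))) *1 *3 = -33825 / 8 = -4228.12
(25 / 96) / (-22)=-25 / 2112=-0.01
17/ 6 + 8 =65/ 6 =10.83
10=10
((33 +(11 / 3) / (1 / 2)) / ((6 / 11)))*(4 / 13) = 2662 / 117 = 22.75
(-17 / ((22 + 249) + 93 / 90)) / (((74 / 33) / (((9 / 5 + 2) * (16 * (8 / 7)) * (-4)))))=16372224 / 2113699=7.75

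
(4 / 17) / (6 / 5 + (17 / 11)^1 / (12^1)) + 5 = 77185 / 14909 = 5.18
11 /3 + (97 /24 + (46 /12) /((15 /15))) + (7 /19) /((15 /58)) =12.97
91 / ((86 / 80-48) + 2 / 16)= -1.94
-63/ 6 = -21/ 2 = -10.50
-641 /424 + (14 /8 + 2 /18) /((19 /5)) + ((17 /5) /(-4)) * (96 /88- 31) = 97303163 /3987720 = 24.40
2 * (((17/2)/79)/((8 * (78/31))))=527/49296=0.01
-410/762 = -205/381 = -0.54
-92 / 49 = -1.88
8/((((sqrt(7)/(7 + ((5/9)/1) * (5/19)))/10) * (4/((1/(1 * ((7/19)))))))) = 24440 * sqrt(7)/441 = 146.63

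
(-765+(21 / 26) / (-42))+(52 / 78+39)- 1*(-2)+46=-105667 / 156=-677.35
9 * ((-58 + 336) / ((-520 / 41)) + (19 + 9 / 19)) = -108729 / 4940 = -22.01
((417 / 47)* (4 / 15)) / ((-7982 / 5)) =-278 / 187577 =-0.00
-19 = -19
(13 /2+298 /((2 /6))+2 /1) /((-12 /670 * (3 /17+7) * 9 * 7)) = -10279475 /92232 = -111.45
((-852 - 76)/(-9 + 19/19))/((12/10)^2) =80.56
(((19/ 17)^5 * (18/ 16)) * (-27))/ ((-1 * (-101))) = -601692057/ 1147244456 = -0.52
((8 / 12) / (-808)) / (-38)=1 / 46056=0.00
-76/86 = -38/43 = -0.88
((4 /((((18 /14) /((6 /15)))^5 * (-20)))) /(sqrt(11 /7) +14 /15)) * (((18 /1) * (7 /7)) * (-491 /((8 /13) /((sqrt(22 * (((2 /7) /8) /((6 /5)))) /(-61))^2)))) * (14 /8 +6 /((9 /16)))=-1230812896313 /50490130393125 +25118630537 * sqrt(77) /6732017385750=0.01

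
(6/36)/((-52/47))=-47/312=-0.15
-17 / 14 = -1.21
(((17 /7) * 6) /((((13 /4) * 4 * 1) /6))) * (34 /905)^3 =24054048 /67450803875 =0.00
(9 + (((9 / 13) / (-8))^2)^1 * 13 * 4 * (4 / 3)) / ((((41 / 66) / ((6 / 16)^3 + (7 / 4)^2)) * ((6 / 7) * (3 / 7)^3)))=2316904975 / 3274752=707.51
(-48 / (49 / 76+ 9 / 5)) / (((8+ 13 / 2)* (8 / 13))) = -59280 / 26941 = -2.20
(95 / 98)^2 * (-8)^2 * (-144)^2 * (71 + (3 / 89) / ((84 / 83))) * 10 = 1325080477440000 / 1495823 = 885853792.49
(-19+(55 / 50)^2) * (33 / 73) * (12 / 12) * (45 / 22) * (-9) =432297 / 2920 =148.05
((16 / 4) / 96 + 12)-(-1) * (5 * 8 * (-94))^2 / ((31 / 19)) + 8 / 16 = 6446754931 / 744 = 8664993.19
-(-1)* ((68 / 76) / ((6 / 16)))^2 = 18496 / 3249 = 5.69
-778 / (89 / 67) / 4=-26063 / 178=-146.42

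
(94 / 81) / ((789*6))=47 / 191727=0.00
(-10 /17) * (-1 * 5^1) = 50 /17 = 2.94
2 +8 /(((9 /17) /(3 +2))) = 698 /9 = 77.56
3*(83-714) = -1893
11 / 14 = 0.79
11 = 11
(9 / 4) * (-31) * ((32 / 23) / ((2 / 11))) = -533.74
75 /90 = 5 /6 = 0.83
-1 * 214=-214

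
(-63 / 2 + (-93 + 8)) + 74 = -85 / 2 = -42.50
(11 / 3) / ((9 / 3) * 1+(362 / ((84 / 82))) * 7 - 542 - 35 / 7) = 11 / 5789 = 0.00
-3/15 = -1/5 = -0.20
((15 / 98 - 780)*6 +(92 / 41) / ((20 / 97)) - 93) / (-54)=47826241 / 542430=88.17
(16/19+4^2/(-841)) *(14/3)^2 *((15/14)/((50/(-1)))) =-30688/79895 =-0.38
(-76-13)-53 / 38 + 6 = -3207 / 38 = -84.39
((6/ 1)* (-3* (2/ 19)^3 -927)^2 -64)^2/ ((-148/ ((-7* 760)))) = 4118683921371319887121647175000/ 4310139579234103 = 955580172209456.82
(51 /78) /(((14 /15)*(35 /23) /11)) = 12903 /2548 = 5.06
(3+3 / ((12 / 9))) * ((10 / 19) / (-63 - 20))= -105 / 3154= -0.03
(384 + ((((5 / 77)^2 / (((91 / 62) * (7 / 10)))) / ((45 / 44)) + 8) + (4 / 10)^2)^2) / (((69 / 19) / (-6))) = -102198722876367117152 / 137261666471304375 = -744.55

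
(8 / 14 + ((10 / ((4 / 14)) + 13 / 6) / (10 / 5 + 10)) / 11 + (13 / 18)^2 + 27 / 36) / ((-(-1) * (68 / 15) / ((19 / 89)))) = 10070855 / 100656864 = 0.10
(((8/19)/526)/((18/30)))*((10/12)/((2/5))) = 0.00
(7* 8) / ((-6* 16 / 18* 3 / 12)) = -42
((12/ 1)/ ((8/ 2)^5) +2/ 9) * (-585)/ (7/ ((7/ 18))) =-35035/ 4608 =-7.60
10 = 10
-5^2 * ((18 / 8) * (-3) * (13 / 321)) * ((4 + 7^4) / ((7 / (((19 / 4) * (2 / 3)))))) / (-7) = -1062.19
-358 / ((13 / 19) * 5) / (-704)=3401 / 22880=0.15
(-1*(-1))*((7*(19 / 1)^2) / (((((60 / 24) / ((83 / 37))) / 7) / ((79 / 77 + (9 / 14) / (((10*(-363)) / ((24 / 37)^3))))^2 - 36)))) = -96371425908737206187186 / 173737201638031625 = -554696.55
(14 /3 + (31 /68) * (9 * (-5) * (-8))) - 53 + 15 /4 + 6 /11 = 269459 /2244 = 120.08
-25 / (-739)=0.03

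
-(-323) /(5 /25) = 1615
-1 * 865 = -865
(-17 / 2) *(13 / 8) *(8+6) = -1547 / 8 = -193.38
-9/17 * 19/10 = -171/170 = -1.01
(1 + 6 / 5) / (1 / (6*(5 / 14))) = 33 / 7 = 4.71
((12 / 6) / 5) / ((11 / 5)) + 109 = 1201 / 11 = 109.18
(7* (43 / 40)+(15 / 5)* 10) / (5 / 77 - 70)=-115577 / 215400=-0.54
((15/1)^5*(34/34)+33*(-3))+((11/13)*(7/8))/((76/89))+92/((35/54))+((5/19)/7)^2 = 27941387454411/36793120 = 759418.81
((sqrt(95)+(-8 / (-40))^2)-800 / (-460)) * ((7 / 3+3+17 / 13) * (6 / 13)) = 529914 / 97175+518 * sqrt(95) / 169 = 35.33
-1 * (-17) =17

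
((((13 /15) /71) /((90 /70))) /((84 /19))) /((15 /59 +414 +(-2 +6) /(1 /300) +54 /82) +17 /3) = 597493 /450899295300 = 0.00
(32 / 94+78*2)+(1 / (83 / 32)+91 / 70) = 6164593 / 39010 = 158.03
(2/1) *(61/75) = 122/75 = 1.63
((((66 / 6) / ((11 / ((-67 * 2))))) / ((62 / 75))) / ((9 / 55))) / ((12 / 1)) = -92125 / 1116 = -82.55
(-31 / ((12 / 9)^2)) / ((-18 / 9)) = 279 / 32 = 8.72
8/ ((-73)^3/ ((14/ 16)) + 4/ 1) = -14/ 778027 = -0.00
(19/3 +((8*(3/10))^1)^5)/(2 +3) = 17.19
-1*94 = -94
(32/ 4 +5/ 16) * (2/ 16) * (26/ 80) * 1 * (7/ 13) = 931/ 5120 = 0.18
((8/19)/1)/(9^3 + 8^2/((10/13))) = 40/77159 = 0.00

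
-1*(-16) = 16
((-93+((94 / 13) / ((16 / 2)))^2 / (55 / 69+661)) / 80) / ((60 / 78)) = -11483064987 / 7598489600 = -1.51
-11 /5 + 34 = 159 /5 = 31.80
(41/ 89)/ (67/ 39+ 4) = 1599/ 19847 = 0.08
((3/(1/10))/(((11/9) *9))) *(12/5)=72/11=6.55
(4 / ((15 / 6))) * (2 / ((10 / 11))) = 88 / 25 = 3.52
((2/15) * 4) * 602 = 4816/15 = 321.07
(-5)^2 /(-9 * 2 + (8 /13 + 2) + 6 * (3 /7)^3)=-111475 /66494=-1.68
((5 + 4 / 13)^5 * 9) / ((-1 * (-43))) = 14076282141 / 15965599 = 881.66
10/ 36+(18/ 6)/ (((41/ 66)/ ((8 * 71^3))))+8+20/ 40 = 13827594.73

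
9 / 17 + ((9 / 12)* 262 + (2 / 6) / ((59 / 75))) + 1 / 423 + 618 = 691944983 / 848538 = 815.46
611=611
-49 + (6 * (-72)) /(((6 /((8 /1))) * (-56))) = -271 /7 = -38.71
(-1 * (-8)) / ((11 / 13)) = 104 / 11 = 9.45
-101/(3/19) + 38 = -1805/3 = -601.67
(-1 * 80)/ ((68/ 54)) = -1080/ 17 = -63.53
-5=-5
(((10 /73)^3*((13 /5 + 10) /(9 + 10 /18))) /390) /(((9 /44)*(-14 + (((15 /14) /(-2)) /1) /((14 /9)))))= -3622080 /1222780408369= -0.00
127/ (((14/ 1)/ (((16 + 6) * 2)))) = 2794/ 7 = 399.14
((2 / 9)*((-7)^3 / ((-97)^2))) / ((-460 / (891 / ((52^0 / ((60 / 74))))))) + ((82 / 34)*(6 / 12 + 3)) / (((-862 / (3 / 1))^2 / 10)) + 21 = 2125396401659265 / 101143151509132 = 21.01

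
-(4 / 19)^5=-1024 / 2476099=-0.00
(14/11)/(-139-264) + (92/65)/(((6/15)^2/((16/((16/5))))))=196061/4433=44.23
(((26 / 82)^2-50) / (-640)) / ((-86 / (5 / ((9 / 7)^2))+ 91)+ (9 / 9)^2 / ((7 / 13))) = 4110169 / 3396211712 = 0.00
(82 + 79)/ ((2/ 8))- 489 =155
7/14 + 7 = 15/2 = 7.50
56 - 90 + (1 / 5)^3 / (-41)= -174251 / 5125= -34.00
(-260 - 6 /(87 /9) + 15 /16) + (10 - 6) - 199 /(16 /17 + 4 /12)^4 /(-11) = -248.83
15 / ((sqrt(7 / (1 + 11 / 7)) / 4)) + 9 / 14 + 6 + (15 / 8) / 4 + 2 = 2041 / 224 + 180 * sqrt(2) / 7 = 45.48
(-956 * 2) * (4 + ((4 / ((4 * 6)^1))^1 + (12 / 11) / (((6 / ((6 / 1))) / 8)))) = -813556 / 33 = -24653.21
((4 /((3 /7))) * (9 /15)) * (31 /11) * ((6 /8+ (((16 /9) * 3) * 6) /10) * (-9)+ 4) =-136927 /275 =-497.92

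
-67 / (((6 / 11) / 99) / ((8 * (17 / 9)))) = -551276 / 3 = -183758.67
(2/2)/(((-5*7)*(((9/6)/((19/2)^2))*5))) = -361/1050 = -0.34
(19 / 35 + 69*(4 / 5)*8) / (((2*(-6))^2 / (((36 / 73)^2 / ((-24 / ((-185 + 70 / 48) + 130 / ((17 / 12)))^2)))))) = -4339586237375 / 16558950912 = -262.07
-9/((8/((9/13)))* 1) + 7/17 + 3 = 2.63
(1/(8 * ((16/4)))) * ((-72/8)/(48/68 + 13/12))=-459/2920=-0.16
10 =10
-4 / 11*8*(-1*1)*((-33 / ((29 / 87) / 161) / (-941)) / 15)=15456 / 4705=3.29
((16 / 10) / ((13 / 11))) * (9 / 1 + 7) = 1408 / 65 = 21.66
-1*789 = -789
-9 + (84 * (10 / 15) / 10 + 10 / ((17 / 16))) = 511 / 85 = 6.01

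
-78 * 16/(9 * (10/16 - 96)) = 3328/2289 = 1.45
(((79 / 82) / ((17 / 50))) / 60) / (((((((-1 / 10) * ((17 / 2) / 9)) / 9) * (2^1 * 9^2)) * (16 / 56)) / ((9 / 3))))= -13825 / 47396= -0.29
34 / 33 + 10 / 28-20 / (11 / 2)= -2.25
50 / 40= 5 / 4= 1.25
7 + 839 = 846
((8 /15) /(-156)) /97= -2 /56745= -0.00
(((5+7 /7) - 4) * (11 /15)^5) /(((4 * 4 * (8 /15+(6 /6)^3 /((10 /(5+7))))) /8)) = 161051 /1316250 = 0.12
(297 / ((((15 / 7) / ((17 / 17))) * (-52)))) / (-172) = 693 / 44720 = 0.02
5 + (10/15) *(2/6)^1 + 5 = 92/9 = 10.22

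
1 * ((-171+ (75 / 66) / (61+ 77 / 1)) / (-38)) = 519131 / 115368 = 4.50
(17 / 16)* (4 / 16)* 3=0.80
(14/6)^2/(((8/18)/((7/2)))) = 343/8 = 42.88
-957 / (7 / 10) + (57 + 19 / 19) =-1309.14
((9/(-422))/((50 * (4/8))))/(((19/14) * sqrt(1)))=-63/100225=-0.00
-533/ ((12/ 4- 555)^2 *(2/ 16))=-533/ 38088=-0.01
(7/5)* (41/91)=0.63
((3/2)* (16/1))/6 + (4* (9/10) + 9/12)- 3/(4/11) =1/10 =0.10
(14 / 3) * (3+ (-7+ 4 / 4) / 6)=28 / 3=9.33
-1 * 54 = -54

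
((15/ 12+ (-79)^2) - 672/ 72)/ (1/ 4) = 74795/ 3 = 24931.67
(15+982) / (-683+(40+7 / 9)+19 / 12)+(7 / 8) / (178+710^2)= -144796206367 / 93041308112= -1.56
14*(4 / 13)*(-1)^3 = -4.31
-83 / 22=-3.77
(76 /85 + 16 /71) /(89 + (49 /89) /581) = 8317762 /661285125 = 0.01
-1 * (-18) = 18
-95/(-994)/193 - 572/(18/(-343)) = 10899.78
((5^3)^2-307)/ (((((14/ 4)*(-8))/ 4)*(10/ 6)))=-1312.97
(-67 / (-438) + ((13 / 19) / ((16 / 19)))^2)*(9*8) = 136761 / 2336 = 58.54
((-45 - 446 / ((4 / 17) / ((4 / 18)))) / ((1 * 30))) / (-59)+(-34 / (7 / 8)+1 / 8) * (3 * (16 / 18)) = -5744009 / 55755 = -103.02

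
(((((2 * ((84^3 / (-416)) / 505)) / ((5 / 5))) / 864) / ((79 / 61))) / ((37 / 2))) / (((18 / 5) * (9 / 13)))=-20923 / 191304504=-0.00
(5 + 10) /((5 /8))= 24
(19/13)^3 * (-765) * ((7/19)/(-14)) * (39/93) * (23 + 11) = 4694805/5239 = 896.13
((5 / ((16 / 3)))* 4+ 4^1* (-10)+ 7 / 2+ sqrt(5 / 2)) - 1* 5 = -151 / 4+ sqrt(10) / 2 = -36.17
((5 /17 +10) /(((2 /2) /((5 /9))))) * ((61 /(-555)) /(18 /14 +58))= -14945 /1409589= -0.01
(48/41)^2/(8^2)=36/1681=0.02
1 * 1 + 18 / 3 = 7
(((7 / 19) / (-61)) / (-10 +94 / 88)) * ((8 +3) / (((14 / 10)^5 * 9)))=1512500 / 9842618583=0.00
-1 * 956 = -956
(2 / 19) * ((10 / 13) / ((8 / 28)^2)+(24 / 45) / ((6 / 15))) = 839 / 741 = 1.13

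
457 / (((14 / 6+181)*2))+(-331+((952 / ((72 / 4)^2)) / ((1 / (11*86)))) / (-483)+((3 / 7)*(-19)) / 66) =-14444019017 / 43035300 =-335.63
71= 71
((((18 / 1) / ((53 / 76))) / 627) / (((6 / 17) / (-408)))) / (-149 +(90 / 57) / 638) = 449616 / 1407733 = 0.32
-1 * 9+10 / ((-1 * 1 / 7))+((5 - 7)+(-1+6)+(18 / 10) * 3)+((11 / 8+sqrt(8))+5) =-2569 / 40+2 * sqrt(2) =-61.40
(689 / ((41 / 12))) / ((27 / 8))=22048 / 369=59.75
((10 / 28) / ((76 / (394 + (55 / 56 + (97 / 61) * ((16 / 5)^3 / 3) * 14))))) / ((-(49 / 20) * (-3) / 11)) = 4.49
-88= -88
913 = 913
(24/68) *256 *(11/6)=2816/17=165.65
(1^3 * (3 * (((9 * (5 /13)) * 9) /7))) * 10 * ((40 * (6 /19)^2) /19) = 17496000 /624169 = 28.03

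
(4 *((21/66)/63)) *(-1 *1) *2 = -4/99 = -0.04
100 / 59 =1.69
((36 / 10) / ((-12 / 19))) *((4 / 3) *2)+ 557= 2709 / 5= 541.80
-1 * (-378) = 378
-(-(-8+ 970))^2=-925444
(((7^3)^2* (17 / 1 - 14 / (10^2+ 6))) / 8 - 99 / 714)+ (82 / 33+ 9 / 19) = 3923875346833 / 15817956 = 248064.63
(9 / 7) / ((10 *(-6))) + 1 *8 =1117 / 140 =7.98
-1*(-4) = 4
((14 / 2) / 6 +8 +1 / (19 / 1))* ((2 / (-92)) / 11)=-1051 / 57684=-0.02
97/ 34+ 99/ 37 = 6955/ 1258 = 5.53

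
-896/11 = -81.45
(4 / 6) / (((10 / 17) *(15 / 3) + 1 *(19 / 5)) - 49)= -0.02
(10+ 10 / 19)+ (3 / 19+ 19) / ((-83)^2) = 1378164 / 130891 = 10.53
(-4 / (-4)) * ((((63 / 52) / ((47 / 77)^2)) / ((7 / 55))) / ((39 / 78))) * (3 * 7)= 1073.09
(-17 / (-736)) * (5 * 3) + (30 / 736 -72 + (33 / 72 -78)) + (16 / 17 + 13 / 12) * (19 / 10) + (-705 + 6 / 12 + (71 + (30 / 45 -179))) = -179636261 / 187680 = -957.14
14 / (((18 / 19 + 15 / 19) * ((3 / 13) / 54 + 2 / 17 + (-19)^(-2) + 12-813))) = -18190068 / 1807305335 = -0.01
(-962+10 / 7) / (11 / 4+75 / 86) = -1156528 / 4361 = -265.20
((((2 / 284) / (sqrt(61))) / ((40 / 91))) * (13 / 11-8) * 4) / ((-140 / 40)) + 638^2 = 195 * sqrt(61) / 95282 + 407044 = 407044.02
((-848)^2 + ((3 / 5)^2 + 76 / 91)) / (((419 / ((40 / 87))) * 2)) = 6543857276 / 16586115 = 394.54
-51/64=-0.80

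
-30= -30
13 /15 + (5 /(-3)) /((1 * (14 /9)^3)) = 17447 /41160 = 0.42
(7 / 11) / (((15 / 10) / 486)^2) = 734832 / 11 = 66802.91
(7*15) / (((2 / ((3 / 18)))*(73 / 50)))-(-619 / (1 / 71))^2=-282001130871 / 146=-1931514595.01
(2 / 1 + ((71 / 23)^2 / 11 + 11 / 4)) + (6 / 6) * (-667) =-15394367 / 23276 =-661.38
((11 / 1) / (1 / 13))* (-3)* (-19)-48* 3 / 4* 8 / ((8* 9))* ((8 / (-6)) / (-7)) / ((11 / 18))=627531 / 77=8149.75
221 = 221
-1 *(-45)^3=91125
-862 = -862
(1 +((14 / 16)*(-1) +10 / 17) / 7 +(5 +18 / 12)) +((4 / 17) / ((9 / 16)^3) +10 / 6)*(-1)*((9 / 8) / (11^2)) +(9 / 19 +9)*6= 167564869 / 2607066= 64.27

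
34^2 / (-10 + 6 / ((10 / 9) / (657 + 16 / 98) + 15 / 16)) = -2517175550 / 7864043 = -320.09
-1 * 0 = 0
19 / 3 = 6.33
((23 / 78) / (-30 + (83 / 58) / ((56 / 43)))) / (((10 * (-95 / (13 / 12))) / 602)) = 2810738 / 401298525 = 0.01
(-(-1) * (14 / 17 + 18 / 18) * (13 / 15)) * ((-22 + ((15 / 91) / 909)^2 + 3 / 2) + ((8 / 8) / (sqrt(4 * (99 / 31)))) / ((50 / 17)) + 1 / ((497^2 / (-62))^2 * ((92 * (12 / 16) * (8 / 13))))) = -13836967049276444047951 / 427092731765496583605 + 403 * sqrt(341) / 49500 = -32.25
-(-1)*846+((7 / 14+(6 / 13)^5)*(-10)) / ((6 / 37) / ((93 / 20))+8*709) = 2043567387669397 / 2415566910432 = 846.00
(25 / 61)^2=625 / 3721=0.17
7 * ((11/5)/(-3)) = -77/15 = -5.13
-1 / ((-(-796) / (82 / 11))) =-41 / 4378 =-0.01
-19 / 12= -1.58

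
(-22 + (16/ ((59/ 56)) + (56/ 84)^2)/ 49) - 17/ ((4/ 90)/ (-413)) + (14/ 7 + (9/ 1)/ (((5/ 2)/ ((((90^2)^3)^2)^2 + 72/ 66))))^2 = 12980500265144564331926076307039805497814179275801673192335447717206929663274928000000000024869350665463/ 157414950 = 82460403317121812965833780000000000000000000000000000000000000000000000000000000000000000000000.00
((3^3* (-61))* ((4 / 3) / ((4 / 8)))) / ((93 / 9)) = -13176 / 31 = -425.03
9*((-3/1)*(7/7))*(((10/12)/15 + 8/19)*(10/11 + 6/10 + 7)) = -114426/1045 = -109.50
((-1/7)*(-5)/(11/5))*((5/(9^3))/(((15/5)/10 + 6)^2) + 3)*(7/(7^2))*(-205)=-44488602875/1559543139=-28.53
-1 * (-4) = 4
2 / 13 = 0.15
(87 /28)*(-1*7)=-87 /4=-21.75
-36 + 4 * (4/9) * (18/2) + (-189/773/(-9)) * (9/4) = -61651/3092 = -19.94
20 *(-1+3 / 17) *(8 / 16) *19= -2660 / 17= -156.47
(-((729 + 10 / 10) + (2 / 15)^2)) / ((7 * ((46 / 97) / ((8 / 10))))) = -31865276 / 181125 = -175.93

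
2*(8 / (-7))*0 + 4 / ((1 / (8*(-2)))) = -64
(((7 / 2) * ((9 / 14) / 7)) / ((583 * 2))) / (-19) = -9 / 620312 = -0.00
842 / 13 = 64.77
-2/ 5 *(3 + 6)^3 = -1458/ 5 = -291.60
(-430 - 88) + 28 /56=-1035 /2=-517.50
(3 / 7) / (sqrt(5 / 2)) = 3 * sqrt(10) / 35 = 0.27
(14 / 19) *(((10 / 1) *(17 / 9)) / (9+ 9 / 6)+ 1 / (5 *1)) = 3778 / 2565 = 1.47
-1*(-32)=32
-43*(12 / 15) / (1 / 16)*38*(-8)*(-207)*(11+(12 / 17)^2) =-575470015488 / 1445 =-398249145.67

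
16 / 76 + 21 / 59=635 / 1121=0.57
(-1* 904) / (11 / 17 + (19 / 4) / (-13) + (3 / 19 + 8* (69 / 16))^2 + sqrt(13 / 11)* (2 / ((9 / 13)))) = -0.75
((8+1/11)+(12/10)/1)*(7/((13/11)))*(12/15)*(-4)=-57232/325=-176.10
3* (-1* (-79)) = 237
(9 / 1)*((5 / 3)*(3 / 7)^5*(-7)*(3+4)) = -3645 / 343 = -10.63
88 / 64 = 1.38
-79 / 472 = -0.17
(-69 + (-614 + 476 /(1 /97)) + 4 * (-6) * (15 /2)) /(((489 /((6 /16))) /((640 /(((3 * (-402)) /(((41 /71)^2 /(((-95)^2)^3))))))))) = -203105144 /24281302900569759375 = -0.00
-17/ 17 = -1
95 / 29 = 3.28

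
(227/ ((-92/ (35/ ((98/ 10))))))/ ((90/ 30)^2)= -5675/ 5796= -0.98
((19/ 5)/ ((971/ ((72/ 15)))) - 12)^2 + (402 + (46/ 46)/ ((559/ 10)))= 179712672530824/ 329405074375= 545.57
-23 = -23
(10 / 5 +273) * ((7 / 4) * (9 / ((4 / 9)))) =155925 / 16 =9745.31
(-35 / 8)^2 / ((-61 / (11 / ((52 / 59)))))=-795025 / 203008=-3.92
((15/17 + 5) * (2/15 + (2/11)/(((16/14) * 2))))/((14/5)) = 7025/15708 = 0.45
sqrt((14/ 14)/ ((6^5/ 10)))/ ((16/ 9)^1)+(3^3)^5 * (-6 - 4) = -143489070+sqrt(15)/ 192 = -143489069.98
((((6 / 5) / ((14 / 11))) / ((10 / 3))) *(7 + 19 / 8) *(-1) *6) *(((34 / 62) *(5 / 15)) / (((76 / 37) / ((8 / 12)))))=-62271 / 65968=-0.94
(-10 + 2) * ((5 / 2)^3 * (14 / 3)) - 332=-2746 / 3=-915.33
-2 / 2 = -1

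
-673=-673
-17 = -17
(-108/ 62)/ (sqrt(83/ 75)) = -270 *sqrt(249)/ 2573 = -1.66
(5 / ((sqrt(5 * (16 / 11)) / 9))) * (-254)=-1143 * sqrt(55) / 2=-4238.36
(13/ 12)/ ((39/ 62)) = 31/ 18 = 1.72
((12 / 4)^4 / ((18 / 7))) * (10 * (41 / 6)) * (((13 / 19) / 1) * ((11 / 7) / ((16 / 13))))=1143285 / 608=1880.40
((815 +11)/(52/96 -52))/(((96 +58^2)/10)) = -9912/213655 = -0.05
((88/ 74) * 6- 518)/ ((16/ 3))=-28353/ 296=-95.79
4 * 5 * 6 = 120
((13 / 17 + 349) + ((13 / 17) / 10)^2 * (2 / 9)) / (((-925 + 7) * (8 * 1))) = -45487069 / 955087200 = -0.05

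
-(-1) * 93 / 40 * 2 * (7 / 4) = 651 / 80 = 8.14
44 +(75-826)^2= 564045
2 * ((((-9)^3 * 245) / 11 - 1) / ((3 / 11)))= -357232 / 3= -119077.33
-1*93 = -93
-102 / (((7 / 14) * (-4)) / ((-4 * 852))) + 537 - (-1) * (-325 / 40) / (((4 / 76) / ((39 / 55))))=-15257481 / 88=-173380.47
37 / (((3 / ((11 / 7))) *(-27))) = -407 / 567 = -0.72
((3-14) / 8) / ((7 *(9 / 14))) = -11 / 36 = -0.31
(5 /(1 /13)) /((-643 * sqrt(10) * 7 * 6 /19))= -0.01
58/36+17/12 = 3.03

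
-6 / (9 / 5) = -10 / 3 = -3.33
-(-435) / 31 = 435 / 31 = 14.03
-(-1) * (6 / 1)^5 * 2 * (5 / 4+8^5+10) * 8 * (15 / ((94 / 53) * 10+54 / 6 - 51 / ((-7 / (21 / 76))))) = 2127862977.09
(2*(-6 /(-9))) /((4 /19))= 19 /3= 6.33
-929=-929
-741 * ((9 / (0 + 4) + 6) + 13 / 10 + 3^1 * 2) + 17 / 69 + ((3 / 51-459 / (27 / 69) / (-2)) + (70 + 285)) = -248224273 / 23460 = -10580.74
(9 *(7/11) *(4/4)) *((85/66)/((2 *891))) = 595/143748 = 0.00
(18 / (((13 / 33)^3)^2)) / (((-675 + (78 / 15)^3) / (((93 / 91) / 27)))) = -10008876759750 / 29340767309581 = -0.34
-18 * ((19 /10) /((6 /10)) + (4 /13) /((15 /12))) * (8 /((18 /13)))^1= -5324 /15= -354.93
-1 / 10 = -0.10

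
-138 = -138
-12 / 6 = -2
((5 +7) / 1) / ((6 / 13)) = 26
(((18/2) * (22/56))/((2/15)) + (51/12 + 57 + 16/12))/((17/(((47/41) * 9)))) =2110629/39032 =54.07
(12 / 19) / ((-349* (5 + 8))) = -12 / 86203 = -0.00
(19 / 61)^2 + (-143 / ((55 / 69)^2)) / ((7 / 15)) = -690772574 / 1432585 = -482.19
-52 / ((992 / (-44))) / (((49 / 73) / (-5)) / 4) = -104390 / 1519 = -68.72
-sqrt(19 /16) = -sqrt(19) /4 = -1.09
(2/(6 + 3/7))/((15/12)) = 56/225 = 0.25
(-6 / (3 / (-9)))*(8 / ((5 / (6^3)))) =31104 / 5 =6220.80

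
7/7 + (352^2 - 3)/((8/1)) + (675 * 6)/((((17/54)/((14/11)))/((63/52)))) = 687009579/19448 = 35325.46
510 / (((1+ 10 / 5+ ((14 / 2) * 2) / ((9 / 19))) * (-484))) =-2295 / 70906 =-0.03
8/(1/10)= 80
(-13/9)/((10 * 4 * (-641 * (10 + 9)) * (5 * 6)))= 13/131533200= 0.00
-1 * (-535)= 535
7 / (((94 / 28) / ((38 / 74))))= 1862 / 1739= 1.07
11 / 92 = 0.12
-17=-17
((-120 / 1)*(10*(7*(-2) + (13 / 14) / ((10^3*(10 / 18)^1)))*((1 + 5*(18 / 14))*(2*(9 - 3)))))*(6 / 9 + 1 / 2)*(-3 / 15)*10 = -611446992 / 175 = -3493982.81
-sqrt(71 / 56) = -sqrt(994) / 28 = -1.13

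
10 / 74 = 5 / 37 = 0.14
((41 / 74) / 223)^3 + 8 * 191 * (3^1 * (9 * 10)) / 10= 185394508845086969 / 4493758698008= 41256.00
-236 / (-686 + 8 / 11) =1298 / 3769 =0.34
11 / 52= 0.21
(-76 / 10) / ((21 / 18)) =-228 / 35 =-6.51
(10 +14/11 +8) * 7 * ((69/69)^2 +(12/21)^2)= 13780/77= 178.96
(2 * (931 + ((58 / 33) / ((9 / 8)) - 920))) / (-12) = -3731 / 1782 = -2.09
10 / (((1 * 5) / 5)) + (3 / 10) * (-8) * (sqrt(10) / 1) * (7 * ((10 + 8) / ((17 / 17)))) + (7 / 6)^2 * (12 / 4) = 169 / 12 - 1512 * sqrt(10) / 5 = -942.19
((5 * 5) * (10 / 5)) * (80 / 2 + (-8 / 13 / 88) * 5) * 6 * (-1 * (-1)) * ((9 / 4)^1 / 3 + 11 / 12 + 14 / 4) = 8858250 / 143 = 61945.80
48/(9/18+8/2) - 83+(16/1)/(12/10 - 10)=-2447/33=-74.15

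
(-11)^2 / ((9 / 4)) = 484 / 9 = 53.78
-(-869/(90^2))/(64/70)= 6083/51840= 0.12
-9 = -9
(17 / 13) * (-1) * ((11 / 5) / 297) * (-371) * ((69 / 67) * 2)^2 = 13345612 / 875355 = 15.25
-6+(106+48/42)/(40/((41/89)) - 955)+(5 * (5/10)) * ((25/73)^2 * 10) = -282497689/88520019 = -3.19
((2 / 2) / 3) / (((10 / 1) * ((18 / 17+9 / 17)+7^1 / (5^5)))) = 10625 / 506964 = 0.02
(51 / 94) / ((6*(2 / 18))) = 153 / 188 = 0.81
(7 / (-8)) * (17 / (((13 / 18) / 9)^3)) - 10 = -63263449 / 2197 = -28795.38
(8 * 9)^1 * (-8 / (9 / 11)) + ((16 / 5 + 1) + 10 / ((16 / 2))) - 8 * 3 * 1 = -14451 / 20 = -722.55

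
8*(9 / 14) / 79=0.07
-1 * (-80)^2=-6400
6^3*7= 1512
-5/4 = -1.25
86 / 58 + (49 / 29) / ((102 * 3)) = 13207 / 8874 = 1.49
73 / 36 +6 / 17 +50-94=-25471 / 612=-41.62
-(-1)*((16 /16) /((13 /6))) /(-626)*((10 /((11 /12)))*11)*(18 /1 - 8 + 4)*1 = -5040 /4069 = -1.24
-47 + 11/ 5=-224/ 5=-44.80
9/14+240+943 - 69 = 15605/14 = 1114.64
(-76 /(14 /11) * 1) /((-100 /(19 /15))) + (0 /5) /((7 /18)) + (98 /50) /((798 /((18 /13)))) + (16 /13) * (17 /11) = 37969717 /14264250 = 2.66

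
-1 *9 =-9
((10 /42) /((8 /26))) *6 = 4.64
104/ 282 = 52/ 141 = 0.37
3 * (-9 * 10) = -270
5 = 5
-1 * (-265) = 265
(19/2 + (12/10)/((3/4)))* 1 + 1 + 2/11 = 1351/110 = 12.28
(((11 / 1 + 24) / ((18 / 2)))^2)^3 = 1838265625 / 531441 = 3459.02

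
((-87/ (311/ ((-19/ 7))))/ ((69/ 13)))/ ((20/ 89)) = 637507/ 1001420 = 0.64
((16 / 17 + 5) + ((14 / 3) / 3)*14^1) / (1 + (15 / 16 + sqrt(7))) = -2103536 / 127143 + 1085696*sqrt(7) / 127143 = 6.05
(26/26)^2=1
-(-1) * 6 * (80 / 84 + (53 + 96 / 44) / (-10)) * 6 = -63282 / 385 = -164.37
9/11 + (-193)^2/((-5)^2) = 409964/275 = 1490.78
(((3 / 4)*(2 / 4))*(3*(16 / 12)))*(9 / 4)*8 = 27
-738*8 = -5904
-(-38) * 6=228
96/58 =48/29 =1.66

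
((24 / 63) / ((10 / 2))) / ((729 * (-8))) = -1 / 76545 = -0.00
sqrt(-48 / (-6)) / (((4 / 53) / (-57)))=-3021*sqrt(2) / 2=-2136.17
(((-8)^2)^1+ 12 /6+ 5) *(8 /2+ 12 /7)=2840 /7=405.71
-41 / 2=-20.50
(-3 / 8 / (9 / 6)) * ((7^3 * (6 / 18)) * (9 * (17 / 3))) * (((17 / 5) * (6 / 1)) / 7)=-42483 / 10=-4248.30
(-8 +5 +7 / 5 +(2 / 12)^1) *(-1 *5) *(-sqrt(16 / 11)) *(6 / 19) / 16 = -43 *sqrt(11) / 836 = -0.17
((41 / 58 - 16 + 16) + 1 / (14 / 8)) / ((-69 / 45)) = -7785 / 9338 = -0.83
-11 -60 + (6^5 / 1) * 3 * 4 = 93241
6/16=3/8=0.38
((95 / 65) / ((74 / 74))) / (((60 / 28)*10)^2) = 931 / 292500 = 0.00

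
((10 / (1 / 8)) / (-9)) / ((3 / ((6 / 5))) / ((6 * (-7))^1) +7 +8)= -448 / 753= -0.59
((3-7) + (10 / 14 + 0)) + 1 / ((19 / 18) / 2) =-185 / 133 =-1.39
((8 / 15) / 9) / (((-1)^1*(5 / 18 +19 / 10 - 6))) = 2 / 129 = 0.02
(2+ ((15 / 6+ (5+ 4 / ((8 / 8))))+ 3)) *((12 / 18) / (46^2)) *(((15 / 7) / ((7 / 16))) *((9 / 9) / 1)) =660 / 25921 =0.03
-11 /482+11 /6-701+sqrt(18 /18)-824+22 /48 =-8801693 /5784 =-1521.73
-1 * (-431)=431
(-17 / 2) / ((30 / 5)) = -17 / 12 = -1.42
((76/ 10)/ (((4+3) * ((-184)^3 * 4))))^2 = 361/ 190152928421478400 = 0.00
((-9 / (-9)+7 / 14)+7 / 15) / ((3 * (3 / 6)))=59 / 45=1.31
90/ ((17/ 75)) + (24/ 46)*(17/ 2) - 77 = 126877/ 391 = 324.49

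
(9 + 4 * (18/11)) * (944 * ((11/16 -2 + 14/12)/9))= -7847/33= -237.79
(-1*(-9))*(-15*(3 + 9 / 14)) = -6885 / 14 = -491.79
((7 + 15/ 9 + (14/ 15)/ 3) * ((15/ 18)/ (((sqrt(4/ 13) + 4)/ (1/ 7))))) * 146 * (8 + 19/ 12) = 11022635/ 28917 - 847895 * sqrt(13)/ 57834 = 328.32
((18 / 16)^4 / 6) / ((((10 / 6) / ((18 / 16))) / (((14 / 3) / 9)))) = 0.09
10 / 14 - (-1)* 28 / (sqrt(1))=201 / 7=28.71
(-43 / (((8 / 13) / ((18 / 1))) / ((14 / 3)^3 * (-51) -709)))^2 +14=54919997399421.56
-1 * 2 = -2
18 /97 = 0.19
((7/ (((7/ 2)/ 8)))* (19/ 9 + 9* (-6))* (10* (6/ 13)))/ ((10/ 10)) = -149440/ 39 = -3831.79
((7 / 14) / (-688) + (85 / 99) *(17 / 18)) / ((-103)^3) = -993269 / 1339700785632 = -0.00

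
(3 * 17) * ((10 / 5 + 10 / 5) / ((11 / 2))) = 408 / 11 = 37.09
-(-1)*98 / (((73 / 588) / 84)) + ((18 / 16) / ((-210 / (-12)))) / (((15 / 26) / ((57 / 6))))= 3388345293 / 51100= 66308.13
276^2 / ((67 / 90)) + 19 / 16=109694713 / 1072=102327.16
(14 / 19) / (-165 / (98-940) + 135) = 11788 / 2162865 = 0.01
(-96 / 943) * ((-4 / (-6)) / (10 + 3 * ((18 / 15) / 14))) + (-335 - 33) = -124583856 / 338537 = -368.01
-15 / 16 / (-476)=15 / 7616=0.00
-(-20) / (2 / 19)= 190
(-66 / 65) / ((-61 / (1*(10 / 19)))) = 132 / 15067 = 0.01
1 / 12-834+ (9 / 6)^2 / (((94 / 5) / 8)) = -469789 / 564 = -832.96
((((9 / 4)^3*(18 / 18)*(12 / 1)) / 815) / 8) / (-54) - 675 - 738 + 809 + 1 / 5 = -125976913 / 208640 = -603.80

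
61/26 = 2.35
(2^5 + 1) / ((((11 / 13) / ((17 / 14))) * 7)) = 663 / 98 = 6.77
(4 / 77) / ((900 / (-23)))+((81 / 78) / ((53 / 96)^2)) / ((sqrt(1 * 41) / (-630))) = -78382080 * sqrt(41) / 1497197 - 23 / 17325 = -335.22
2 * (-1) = -2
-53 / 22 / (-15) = 53 / 330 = 0.16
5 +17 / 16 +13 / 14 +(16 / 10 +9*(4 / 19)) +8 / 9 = 1089241 / 95760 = 11.37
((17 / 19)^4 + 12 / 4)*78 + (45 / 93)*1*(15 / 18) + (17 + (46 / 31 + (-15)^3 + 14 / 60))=-186154300684 / 60599265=-3071.89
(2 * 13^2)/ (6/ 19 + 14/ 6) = 19266/ 151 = 127.59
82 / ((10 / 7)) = 287 / 5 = 57.40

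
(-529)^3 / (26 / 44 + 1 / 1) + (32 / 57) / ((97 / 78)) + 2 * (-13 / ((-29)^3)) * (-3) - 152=-146389434520019616 / 1573212445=-93051281.78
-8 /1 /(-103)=8 /103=0.08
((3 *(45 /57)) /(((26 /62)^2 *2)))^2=1870130025 /41242084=45.35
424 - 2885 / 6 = -341 / 6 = -56.83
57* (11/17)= 627/17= 36.88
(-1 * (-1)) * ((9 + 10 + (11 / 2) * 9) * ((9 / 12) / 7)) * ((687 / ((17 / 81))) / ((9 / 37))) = 94024881 / 952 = 98765.63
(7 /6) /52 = 7 /312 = 0.02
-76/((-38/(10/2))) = 10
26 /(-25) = -26 /25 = -1.04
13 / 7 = 1.86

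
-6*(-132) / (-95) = -792 / 95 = -8.34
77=77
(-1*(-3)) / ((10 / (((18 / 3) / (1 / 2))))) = 18 / 5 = 3.60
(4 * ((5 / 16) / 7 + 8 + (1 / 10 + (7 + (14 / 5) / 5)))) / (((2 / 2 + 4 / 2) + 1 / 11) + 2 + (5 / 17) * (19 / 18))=74006559 / 6363350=11.63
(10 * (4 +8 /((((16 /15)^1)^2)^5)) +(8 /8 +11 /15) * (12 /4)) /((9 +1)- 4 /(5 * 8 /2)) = 29946861507961 /3367254360064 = 8.89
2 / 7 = 0.29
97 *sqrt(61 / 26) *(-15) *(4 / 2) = -1455 *sqrt(1586) / 13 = -4457.29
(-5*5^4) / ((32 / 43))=-4199.22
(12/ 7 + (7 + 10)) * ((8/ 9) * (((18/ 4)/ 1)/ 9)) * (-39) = -6812/ 21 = -324.38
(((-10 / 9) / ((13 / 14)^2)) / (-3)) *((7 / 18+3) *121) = 7233380 / 41067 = 176.14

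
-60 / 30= -2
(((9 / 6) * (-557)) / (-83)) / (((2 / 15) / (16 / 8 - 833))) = -62738.00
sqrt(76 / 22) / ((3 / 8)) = 8*sqrt(418) / 33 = 4.96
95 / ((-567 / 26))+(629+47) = 380822 / 567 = 671.64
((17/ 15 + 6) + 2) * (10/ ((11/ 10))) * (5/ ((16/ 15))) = 17125/ 44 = 389.20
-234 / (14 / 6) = -702 / 7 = -100.29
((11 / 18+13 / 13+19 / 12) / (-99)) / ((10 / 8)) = -23 / 891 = -0.03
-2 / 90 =-1 / 45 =-0.02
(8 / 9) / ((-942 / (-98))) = 392 / 4239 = 0.09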